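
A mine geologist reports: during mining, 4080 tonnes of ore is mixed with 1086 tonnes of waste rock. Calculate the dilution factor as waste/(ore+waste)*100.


21.0221%

Total material = ore + waste
= 4080 + 1086 = 5166 tonnes
Dilution = waste / total * 100
= 1086 / 5166 * 100
= 0.2102206736 * 100
= 21.0221%


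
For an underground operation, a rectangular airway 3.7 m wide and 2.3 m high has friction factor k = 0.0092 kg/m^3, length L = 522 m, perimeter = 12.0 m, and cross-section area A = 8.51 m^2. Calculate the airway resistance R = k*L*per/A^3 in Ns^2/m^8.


Compute the numerator:
k * L * per = 0.0092 * 522 * 12.0
= 57.6288
Compute the denominator:
A^3 = 8.51^3 = 616.295051
Resistance:
R = 57.6288 / 616.295051
= 0.0935 Ns^2/m^8

0.0935 Ns^2/m^8


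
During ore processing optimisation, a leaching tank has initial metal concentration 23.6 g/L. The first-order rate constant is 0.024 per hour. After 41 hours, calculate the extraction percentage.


62.6187%

Compute the exponent:
-k * t = -0.024 * 41 = -0.984
Remaining concentration:
C = 23.6 * exp(-0.984)
= 23.6 * 0.3738128529
= 8.82198333 g/L
Extracted = 23.6 - 8.82198333 = 14.77801667 g/L
Extraction % = 14.77801667 / 23.6 * 100
= 62.6187%


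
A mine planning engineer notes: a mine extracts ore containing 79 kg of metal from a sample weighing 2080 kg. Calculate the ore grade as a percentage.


Ore grade = (metal mass / ore mass) * 100
= (79 / 2080) * 100
= 0.03798076923 * 100
= 3.7981%

3.7981%


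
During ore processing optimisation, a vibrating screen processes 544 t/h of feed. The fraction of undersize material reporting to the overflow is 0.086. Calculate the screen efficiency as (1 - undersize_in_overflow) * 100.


91.4%

Screen efficiency = (1 - fraction of undersize in overflow) * 100
= (1 - 0.086) * 100
= 0.914 * 100
= 91.4%


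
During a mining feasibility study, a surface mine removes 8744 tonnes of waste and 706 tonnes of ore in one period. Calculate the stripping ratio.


Stripping ratio = waste tonnage / ore tonnage
= 8744 / 706
= 12.3853

12.3853


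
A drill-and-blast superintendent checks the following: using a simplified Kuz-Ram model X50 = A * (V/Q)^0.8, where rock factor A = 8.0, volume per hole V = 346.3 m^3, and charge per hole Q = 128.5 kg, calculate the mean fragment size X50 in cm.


17.6819 cm

Compute V/Q:
V/Q = 346.3 / 128.5 = 2.694941634
Raise to the power 0.8:
(V/Q)^0.8 = 2.694941634^0.8 = 2.210240289
Multiply by A:
X50 = 8.0 * 2.210240289
= 17.6819 cm


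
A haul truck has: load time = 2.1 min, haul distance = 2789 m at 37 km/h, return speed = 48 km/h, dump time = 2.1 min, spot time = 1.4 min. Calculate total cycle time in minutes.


Convert haul speed to m/min: 37 * 1000/60 = 616.6666667 m/min
Haul time = 2789 / 616.6666667 = 4.522702703 min
Convert return speed to m/min: 48 * 1000/60 = 800 m/min
Return time = 2789 / 800 = 3.48625 min
Total cycle time:
= 2.1 + 4.522702703 + 2.1 + 3.48625 + 1.4
= 13.609 min

13.609 min


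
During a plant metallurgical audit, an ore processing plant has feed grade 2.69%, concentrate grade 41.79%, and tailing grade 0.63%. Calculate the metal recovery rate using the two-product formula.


77.7521%

Using the two-product formula:
R = 100 * c * (f - t) / (f * (c - t))
Numerator = 100 * 41.79 * (2.69 - 0.63)
= 100 * 41.79 * 2.06
= 8608.74
Denominator = 2.69 * (41.79 - 0.63)
= 2.69 * 41.16
= 110.7204
R = 8608.74 / 110.7204
= 77.7521%


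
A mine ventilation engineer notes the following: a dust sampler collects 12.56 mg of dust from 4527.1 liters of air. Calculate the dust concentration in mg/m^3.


Convert liters to m^3: 1 m^3 = 1000 L
Concentration = mass / volume * 1000
= 12.56 / 4527.1 * 1000
= 0.002774403039 * 1000
= 2.7744 mg/m^3

2.7744 mg/m^3


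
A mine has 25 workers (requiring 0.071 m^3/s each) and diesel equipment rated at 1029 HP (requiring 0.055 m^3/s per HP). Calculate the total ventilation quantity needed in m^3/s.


58.37 m^3/s

Airflow for workers:
Q_people = 25 * 0.071 = 1.775 m^3/s
Airflow for diesel equipment:
Q_diesel = 1029 * 0.055 = 56.595 m^3/s
Total ventilation:
Q_total = 1.775 + 56.595
= 58.37 m^3/s


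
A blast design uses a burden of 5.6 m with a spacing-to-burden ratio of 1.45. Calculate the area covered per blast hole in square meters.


45.472 m^2

First, find the spacing:
Spacing = burden * ratio = 5.6 * 1.45
= 8.12 m
Then, calculate the area:
Area = burden * spacing = 5.6 * 8.12
= 45.472 m^2


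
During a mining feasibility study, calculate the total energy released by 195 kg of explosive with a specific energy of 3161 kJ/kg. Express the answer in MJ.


Energy = mass * specific_energy / 1000
= 195 * 3161 / 1000
= 616395 / 1000
= 616.395 MJ

616.395 MJ


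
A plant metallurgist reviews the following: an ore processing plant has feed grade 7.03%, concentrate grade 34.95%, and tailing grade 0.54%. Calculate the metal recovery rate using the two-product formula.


93.7674%

Using the two-product formula:
R = 100 * c * (f - t) / (f * (c - t))
Numerator = 100 * 34.95 * (7.03 - 0.54)
= 100 * 34.95 * 6.49
= 22682.55
Denominator = 7.03 * (34.95 - 0.54)
= 7.03 * 34.41
= 241.9023
R = 22682.55 / 241.9023
= 93.7674%


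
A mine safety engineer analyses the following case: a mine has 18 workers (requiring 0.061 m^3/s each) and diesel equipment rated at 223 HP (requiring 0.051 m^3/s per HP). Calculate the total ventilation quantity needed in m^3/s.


Airflow for workers:
Q_people = 18 * 0.061 = 1.098 m^3/s
Airflow for diesel equipment:
Q_diesel = 223 * 0.051 = 11.373 m^3/s
Total ventilation:
Q_total = 1.098 + 11.373
= 12.471 m^3/s

12.471 m^3/s


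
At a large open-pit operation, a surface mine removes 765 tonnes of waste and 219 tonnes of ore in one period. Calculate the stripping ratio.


Stripping ratio = waste tonnage / ore tonnage
= 765 / 219
= 3.4932

3.4932


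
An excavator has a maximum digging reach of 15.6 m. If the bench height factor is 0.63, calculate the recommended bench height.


Bench height = reach * factor
= 15.6 * 0.63
= 9.828 m

9.828 m


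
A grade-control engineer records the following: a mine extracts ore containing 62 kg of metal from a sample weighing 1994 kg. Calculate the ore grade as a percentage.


Ore grade = (metal mass / ore mass) * 100
= (62 / 1994) * 100
= 0.03109327984 * 100
= 3.1093%

3.1093%


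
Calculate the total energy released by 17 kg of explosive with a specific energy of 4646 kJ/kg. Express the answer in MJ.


78.982 MJ

Energy = mass * specific_energy / 1000
= 17 * 4646 / 1000
= 78982 / 1000
= 78.982 MJ


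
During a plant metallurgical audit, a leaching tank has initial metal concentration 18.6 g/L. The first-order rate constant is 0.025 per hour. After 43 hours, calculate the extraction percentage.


Compute the exponent:
-k * t = -0.025 * 43 = -1.075
Remaining concentration:
C = 18.6 * exp(-1.075)
= 18.6 * 0.3412977553
= 6.348138249 g/L
Extracted = 18.6 - 6.348138249 = 12.25186175 g/L
Extraction % = 12.25186175 / 18.6 * 100
= 65.8702%

65.8702%


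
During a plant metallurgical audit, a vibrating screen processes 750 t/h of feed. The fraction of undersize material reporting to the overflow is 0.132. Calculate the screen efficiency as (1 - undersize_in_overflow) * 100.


86.8%

Screen efficiency = (1 - fraction of undersize in overflow) * 100
= (1 - 0.132) * 100
= 0.868 * 100
= 86.8%


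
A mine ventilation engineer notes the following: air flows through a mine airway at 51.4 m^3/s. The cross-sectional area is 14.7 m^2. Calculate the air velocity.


3.4966 m/s

Velocity = flow rate / cross-sectional area
= 51.4 / 14.7
= 3.4966 m/s


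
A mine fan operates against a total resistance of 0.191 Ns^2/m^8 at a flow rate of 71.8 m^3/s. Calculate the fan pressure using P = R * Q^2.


Compute Q^2:
Q^2 = 71.8^2 = 5155.24
Compute pressure:
P = R * Q^2 = 0.191 * 5155.24
= 984.6508 Pa

984.6508 Pa


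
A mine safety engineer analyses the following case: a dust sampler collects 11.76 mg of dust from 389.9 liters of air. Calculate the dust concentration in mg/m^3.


30.1616 mg/m^3

Convert liters to m^3: 1 m^3 = 1000 L
Concentration = mass / volume * 1000
= 11.76 / 389.9 * 1000
= 0.03016157989 * 1000
= 30.1616 mg/m^3


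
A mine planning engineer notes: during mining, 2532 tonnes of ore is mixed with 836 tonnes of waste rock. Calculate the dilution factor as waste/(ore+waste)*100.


24.8219%

Total material = ore + waste
= 2532 + 836 = 3368 tonnes
Dilution = waste / total * 100
= 836 / 3368 * 100
= 0.2482185273 * 100
= 24.8219%


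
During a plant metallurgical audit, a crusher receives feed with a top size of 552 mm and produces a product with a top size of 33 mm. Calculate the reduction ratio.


Reduction ratio = feed size / product size
= 552 / 33
= 16.7273

16.7273


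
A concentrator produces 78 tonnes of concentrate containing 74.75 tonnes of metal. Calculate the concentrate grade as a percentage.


95.8333%

Grade = (metal in concentrate / concentrate mass) * 100
= (74.75 / 78) * 100
= 0.9583333333 * 100
= 95.8333%


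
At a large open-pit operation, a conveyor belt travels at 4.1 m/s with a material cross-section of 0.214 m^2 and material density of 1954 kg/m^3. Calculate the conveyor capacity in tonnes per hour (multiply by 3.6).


6171.9826 t/h

Volumetric flow = speed * area
= 4.1 * 0.214 = 0.8774 m^3/s
Mass flow = volumetric * density
= 0.8774 * 1954 = 1714.4396 kg/s
Convert to t/h: multiply by 3.6
Capacity = 1714.4396 * 3.6
= 6171.9826 t/h


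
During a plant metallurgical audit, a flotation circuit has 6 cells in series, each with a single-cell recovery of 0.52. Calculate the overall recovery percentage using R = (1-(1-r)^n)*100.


Complement of single-cell recovery:
1 - r = 1 - 0.52 = 0.48
Raise to power n:
(1 - r)^6 = 0.48^6 = 0.01223059046
Overall recovery:
R = (1 - 0.01223059046) * 100
= 98.7769%

98.7769%


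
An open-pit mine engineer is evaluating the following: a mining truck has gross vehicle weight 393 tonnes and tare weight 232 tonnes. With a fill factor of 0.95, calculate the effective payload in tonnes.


Maximum payload = gross - tare
= 393 - 232 = 161 tonnes
Effective payload = max payload * fill factor
= 161 * 0.95
= 152.95 tonnes

152.95 tonnes


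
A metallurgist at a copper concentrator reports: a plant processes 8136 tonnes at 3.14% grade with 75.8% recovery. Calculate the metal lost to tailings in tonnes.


61.8238 tonnes

Total metal in feed:
= 8136 * 3.14 / 100 = 255.4704 tonnes
Metal recovered:
= 255.4704 * 75.8 / 100 = 193.6465632 tonnes
Metal lost to tailings:
= 255.4704 - 193.6465632
= 61.8238 tonnes


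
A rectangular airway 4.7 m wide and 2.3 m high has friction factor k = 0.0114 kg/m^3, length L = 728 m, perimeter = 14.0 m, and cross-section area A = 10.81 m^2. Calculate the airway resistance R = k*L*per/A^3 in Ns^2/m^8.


Compute the numerator:
k * L * per = 0.0114 * 728 * 14.0
= 116.1888
Compute the denominator:
A^3 = 10.81^3 = 1263.214441
Resistance:
R = 116.1888 / 1263.214441
= 0.092 Ns^2/m^8

0.092 Ns^2/m^8


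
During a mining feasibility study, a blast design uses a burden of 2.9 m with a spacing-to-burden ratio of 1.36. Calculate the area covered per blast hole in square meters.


11.4376 m^2

First, find the spacing:
Spacing = burden * ratio = 2.9 * 1.36
= 3.944 m
Then, calculate the area:
Area = burden * spacing = 2.9 * 3.944
= 11.4376 m^2


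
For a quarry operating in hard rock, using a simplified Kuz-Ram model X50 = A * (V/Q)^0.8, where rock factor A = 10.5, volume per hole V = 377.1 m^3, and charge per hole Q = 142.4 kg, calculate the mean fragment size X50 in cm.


22.8848 cm

Compute V/Q:
V/Q = 377.1 / 142.4 = 2.648174157
Raise to the power 0.8:
(V/Q)^0.8 = 2.648174157^0.8 = 2.179501812
Multiply by A:
X50 = 10.5 * 2.179501812
= 22.8848 cm


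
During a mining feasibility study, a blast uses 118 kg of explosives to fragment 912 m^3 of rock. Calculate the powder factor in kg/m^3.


0.1294 kg/m^3

Powder factor = explosive mass / rock volume
= 118 / 912
= 0.1294 kg/m^3


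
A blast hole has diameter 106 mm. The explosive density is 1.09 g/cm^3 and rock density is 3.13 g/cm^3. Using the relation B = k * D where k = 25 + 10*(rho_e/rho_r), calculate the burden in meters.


3.0191 m

First, compute k:
rho_e / rho_r = 1.09 / 3.13 = 0.3482428115
k = 25 + 10 * 0.3482428115 = 28.48242812
Then, compute burden:
B = k * D / 1000 = 28.48242812 * 106 / 1000
= 3019.13738 / 1000
= 3.0191 m


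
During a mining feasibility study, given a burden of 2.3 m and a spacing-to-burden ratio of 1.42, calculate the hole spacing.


Spacing = burden * ratio
= 2.3 * 1.42
= 3.266 m

3.266 m


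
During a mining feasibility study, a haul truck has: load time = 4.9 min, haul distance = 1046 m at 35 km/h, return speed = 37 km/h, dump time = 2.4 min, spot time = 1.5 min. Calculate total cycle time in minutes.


Convert haul speed to m/min: 35 * 1000/60 = 583.3333333 m/min
Haul time = 1046 / 583.3333333 = 1.793142857 min
Convert return speed to m/min: 37 * 1000/60 = 616.6666667 m/min
Return time = 1046 / 616.6666667 = 1.696216216 min
Total cycle time:
= 4.9 + 1.793142857 + 2.4 + 1.696216216 + 1.5
= 12.2894 min

12.2894 min


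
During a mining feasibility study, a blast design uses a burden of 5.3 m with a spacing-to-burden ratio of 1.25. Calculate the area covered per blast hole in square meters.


35.1125 m^2

First, find the spacing:
Spacing = burden * ratio = 5.3 * 1.25
= 6.625 m
Then, calculate the area:
Area = burden * spacing = 5.3 * 6.625
= 35.1125 m^2


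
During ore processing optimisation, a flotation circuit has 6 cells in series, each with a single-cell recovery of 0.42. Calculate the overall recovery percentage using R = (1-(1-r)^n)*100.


Complement of single-cell recovery:
1 - r = 1 - 0.42 = 0.58
Raise to power n:
(1 - r)^6 = 0.58^6 = 0.03806869254
Overall recovery:
R = (1 - 0.03806869254) * 100
= 96.1931%

96.1931%


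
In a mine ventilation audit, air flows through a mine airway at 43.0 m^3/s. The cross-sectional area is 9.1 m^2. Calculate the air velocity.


Velocity = flow rate / cross-sectional area
= 43.0 / 9.1
= 4.7253 m/s

4.7253 m/s


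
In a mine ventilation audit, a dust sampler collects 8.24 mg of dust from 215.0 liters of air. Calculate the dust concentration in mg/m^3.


38.3256 mg/m^3

Convert liters to m^3: 1 m^3 = 1000 L
Concentration = mass / volume * 1000
= 8.24 / 215.0 * 1000
= 0.0383255814 * 1000
= 38.3256 mg/m^3


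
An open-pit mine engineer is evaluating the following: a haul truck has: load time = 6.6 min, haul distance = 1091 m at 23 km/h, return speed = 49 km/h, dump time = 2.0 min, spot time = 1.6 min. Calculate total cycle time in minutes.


14.382 min

Convert haul speed to m/min: 23 * 1000/60 = 383.3333333 m/min
Haul time = 1091 / 383.3333333 = 2.846086957 min
Convert return speed to m/min: 49 * 1000/60 = 816.6666667 m/min
Return time = 1091 / 816.6666667 = 1.335918367 min
Total cycle time:
= 6.6 + 2.846086957 + 2.0 + 1.335918367 + 1.6
= 14.382 min


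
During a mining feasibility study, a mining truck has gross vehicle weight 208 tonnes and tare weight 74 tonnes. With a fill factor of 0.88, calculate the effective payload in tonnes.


117.92 tonnes

Maximum payload = gross - tare
= 208 - 74 = 134 tonnes
Effective payload = max payload * fill factor
= 134 * 0.88
= 117.92 tonnes


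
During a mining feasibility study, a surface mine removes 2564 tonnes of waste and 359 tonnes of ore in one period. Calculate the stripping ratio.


Stripping ratio = waste tonnage / ore tonnage
= 2564 / 359
= 7.1421

7.1421


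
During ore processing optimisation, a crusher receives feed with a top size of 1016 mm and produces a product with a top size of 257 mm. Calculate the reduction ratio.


Reduction ratio = feed size / product size
= 1016 / 257
= 3.9533

3.9533


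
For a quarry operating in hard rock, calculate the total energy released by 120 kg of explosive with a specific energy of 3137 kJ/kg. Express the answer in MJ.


376.44 MJ

Energy = mass * specific_energy / 1000
= 120 * 3137 / 1000
= 376440 / 1000
= 376.44 MJ


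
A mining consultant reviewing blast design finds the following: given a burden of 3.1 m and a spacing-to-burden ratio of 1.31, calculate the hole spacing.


4.061 m

Spacing = burden * ratio
= 3.1 * 1.31
= 4.061 m


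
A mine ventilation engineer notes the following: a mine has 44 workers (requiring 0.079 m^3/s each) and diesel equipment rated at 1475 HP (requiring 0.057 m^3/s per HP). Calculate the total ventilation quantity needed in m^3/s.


87.551 m^3/s

Airflow for workers:
Q_people = 44 * 0.079 = 3.476 m^3/s
Airflow for diesel equipment:
Q_diesel = 1475 * 0.057 = 84.075 m^3/s
Total ventilation:
Q_total = 3.476 + 84.075
= 87.551 m^3/s


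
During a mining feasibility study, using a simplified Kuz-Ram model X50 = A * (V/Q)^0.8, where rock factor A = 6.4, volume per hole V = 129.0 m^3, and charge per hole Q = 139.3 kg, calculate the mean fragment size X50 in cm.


Compute V/Q:
V/Q = 129.0 / 139.3 = 0.9260588658
Raise to the power 0.8:
(V/Q)^0.8 = 0.9260588658^0.8 = 0.9403962207
Multiply by A:
X50 = 6.4 * 0.9403962207
= 6.0185 cm

6.0185 cm


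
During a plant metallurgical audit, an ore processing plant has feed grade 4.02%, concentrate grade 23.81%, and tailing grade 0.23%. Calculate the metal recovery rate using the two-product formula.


Using the two-product formula:
R = 100 * c * (f - t) / (f * (c - t))
Numerator = 100 * 23.81 * (4.02 - 0.23)
= 100 * 23.81 * 3.79
= 9023.99
Denominator = 4.02 * (23.81 - 0.23)
= 4.02 * 23.58
= 94.7916
R = 9023.99 / 94.7916
= 95.1982%

95.1982%


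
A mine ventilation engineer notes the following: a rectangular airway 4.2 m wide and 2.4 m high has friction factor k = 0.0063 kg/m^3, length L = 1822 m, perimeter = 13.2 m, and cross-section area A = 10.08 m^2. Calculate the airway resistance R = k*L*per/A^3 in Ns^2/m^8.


0.1479 Ns^2/m^8

Compute the numerator:
k * L * per = 0.0063 * 1822 * 13.2
= 151.51752
Compute the denominator:
A^3 = 10.08^3 = 1024.192512
Resistance:
R = 151.51752 / 1024.192512
= 0.1479 Ns^2/m^8


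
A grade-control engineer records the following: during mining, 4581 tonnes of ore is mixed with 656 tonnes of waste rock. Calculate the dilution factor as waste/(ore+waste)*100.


12.5263%

Total material = ore + waste
= 4581 + 656 = 5237 tonnes
Dilution = waste / total * 100
= 656 / 5237 * 100
= 0.1252625549 * 100
= 12.5263%


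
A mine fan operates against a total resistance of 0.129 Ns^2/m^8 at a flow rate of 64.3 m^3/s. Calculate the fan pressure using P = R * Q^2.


533.3492 Pa

Compute Q^2:
Q^2 = 64.3^2 = 4134.49
Compute pressure:
P = R * Q^2 = 0.129 * 4134.49
= 533.3492 Pa


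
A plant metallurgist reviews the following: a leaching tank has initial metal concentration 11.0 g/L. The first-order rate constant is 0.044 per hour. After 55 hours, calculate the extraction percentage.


Compute the exponent:
-k * t = -0.044 * 55 = -2.42
Remaining concentration:
C = 11.0 * exp(-2.42)
= 11.0 * 0.08892161746
= 0.9781377921 g/L
Extracted = 11.0 - 0.9781377921 = 10.02186221 g/L
Extraction % = 10.02186221 / 11.0 * 100
= 91.1078%

91.1078%


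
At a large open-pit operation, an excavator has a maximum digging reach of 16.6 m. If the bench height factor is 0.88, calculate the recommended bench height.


Bench height = reach * factor
= 16.6 * 0.88
= 14.608 m

14.608 m


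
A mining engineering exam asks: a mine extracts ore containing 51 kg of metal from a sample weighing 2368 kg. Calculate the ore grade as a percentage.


Ore grade = (metal mass / ore mass) * 100
= (51 / 2368) * 100
= 0.02153716216 * 100
= 2.1537%

2.1537%


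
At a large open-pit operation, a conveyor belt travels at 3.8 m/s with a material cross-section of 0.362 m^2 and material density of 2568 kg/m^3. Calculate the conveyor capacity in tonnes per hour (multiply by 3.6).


12717.1469 t/h

Volumetric flow = speed * area
= 3.8 * 0.362 = 1.3756 m^3/s
Mass flow = volumetric * density
= 1.3756 * 2568 = 3532.5408 kg/s
Convert to t/h: multiply by 3.6
Capacity = 3532.5408 * 3.6
= 12717.1469 t/h


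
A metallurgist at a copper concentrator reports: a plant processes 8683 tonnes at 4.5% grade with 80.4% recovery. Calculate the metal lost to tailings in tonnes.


76.5841 tonnes

Total metal in feed:
= 8683 * 4.5 / 100 = 390.735 tonnes
Metal recovered:
= 390.735 * 80.4 / 100 = 314.15094 tonnes
Metal lost to tailings:
= 390.735 - 314.15094
= 76.5841 tonnes


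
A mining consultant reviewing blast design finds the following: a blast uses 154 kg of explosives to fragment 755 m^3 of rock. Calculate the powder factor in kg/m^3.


Powder factor = explosive mass / rock volume
= 154 / 755
= 0.204 kg/m^3

0.204 kg/m^3


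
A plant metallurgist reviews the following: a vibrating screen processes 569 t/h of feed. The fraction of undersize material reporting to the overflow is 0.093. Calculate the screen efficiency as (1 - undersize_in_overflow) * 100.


Screen efficiency = (1 - fraction of undersize in overflow) * 100
= (1 - 0.093) * 100
= 0.907 * 100
= 90.7%

90.7%


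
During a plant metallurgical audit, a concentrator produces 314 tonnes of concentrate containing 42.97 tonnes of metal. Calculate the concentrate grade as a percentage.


13.6847%

Grade = (metal in concentrate / concentrate mass) * 100
= (42.97 / 314) * 100
= 0.1368471338 * 100
= 13.6847%


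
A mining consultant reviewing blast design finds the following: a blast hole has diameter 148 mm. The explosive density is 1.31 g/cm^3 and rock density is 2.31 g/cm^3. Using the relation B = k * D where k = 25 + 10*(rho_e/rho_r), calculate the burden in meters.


First, compute k:
rho_e / rho_r = 1.31 / 2.31 = 0.5670995671
k = 25 + 10 * 0.5670995671 = 30.67099567
Then, compute burden:
B = k * D / 1000 = 30.67099567 * 148 / 1000
= 4539.307359 / 1000
= 4.5393 m

4.5393 m


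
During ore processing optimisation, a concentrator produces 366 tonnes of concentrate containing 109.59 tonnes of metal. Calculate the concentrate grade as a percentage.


29.9426%

Grade = (metal in concentrate / concentrate mass) * 100
= (109.59 / 366) * 100
= 0.2994262295 * 100
= 29.9426%


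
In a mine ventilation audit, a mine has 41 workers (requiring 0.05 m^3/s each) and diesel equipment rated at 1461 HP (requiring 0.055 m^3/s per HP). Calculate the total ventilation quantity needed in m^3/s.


Airflow for workers:
Q_people = 41 * 0.05 = 2.05 m^3/s
Airflow for diesel equipment:
Q_diesel = 1461 * 0.055 = 80.355 m^3/s
Total ventilation:
Q_total = 2.05 + 80.355
= 82.405 m^3/s

82.405 m^3/s


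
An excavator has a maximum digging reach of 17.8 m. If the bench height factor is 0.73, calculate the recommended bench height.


Bench height = reach * factor
= 17.8 * 0.73
= 12.994 m

12.994 m


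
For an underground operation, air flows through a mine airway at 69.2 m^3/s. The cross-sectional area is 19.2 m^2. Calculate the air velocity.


Velocity = flow rate / cross-sectional area
= 69.2 / 19.2
= 3.6042 m/s

3.6042 m/s


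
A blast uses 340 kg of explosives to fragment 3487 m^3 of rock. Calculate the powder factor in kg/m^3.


Powder factor = explosive mass / rock volume
= 340 / 3487
= 0.0975 kg/m^3

0.0975 kg/m^3


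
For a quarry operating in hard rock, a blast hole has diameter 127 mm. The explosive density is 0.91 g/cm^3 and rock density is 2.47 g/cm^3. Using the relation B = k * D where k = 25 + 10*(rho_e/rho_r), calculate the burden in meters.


First, compute k:
rho_e / rho_r = 0.91 / 2.47 = 0.3684210526
k = 25 + 10 * 0.3684210526 = 28.68421053
Then, compute burden:
B = k * D / 1000 = 28.68421053 * 127 / 1000
= 3642.894737 / 1000
= 3.6429 m

3.6429 m


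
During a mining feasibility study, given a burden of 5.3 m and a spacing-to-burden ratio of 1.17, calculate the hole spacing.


6.201 m

Spacing = burden * ratio
= 5.3 * 1.17
= 6.201 m


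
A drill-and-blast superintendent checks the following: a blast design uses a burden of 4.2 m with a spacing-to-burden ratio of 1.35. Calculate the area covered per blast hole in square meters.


23.814 m^2

First, find the spacing:
Spacing = burden * ratio = 4.2 * 1.35
= 5.67 m
Then, calculate the area:
Area = burden * spacing = 4.2 * 5.67
= 23.814 m^2


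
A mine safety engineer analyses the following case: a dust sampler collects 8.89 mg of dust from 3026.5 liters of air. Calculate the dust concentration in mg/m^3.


Convert liters to m^3: 1 m^3 = 1000 L
Concentration = mass / volume * 1000
= 8.89 / 3026.5 * 1000
= 0.00293738642 * 1000
= 2.9374 mg/m^3

2.9374 mg/m^3


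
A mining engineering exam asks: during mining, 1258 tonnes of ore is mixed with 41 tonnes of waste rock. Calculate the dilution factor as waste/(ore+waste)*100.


3.1563%

Total material = ore + waste
= 1258 + 41 = 1299 tonnes
Dilution = waste / total * 100
= 41 / 1299 * 100
= 0.03156274057 * 100
= 3.1563%


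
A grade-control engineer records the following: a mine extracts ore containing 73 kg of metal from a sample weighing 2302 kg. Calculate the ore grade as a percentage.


3.1712%

Ore grade = (metal mass / ore mass) * 100
= (73 / 2302) * 100
= 0.03171155517 * 100
= 3.1712%


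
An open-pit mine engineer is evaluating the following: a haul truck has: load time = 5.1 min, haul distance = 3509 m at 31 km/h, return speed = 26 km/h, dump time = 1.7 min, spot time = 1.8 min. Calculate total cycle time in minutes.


23.4893 min

Convert haul speed to m/min: 31 * 1000/60 = 516.6666667 m/min
Haul time = 3509 / 516.6666667 = 6.791612903 min
Convert return speed to m/min: 26 * 1000/60 = 433.3333333 m/min
Return time = 3509 / 433.3333333 = 8.097692308 min
Total cycle time:
= 5.1 + 6.791612903 + 1.7 + 8.097692308 + 1.8
= 23.4893 min


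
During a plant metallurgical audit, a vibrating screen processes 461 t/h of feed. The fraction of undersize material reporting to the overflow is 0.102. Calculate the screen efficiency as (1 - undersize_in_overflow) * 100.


89.8%

Screen efficiency = (1 - fraction of undersize in overflow) * 100
= (1 - 0.102) * 100
= 0.898 * 100
= 89.8%


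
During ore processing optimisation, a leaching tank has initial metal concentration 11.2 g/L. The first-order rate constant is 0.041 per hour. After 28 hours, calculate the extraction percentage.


68.2729%

Compute the exponent:
-k * t = -0.041 * 28 = -1.148
Remaining concentration:
C = 11.2 * exp(-1.148)
= 11.2 * 0.3172706766
= 3.553431578 g/L
Extracted = 11.2 - 3.553431578 = 7.646568422 g/L
Extraction % = 7.646568422 / 11.2 * 100
= 68.2729%


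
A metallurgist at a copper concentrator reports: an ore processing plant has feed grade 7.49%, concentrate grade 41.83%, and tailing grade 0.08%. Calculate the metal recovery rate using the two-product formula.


99.1215%

Using the two-product formula:
R = 100 * c * (f - t) / (f * (c - t))
Numerator = 100 * 41.83 * (7.49 - 0.08)
= 100 * 41.83 * 7.41
= 30996.03
Denominator = 7.49 * (41.83 - 0.08)
= 7.49 * 41.75
= 312.7075
R = 30996.03 / 312.7075
= 99.1215%


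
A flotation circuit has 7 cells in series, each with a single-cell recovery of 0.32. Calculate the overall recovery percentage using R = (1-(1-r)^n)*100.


Complement of single-cell recovery:
1 - r = 1 - 0.32 = 0.68
Raise to power n:
(1 - r)^7 = 0.68^7 = 0.06722988818
Overall recovery:
R = (1 - 0.06722988818) * 100
= 93.277%

93.277%


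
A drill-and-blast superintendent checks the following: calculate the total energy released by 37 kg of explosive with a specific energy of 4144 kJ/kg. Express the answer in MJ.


Energy = mass * specific_energy / 1000
= 37 * 4144 / 1000
= 153328 / 1000
= 153.328 MJ

153.328 MJ


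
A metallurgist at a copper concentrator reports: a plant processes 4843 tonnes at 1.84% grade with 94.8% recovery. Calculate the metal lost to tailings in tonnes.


4.6338 tonnes

Total metal in feed:
= 4843 * 1.84 / 100 = 89.1112 tonnes
Metal recovered:
= 89.1112 * 94.8 / 100 = 84.4774176 tonnes
Metal lost to tailings:
= 89.1112 - 84.4774176
= 4.6338 tonnes


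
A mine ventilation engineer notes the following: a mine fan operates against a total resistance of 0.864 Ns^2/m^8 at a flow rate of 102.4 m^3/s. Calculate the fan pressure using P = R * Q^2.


Compute Q^2:
Q^2 = 102.4^2 = 10485.76
Compute pressure:
P = R * Q^2 = 0.864 * 10485.76
= 9059.6966 Pa

9059.6966 Pa


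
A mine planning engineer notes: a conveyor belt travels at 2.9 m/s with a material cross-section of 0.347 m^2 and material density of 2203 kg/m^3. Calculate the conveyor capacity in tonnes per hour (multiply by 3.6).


7980.764 t/h

Volumetric flow = speed * area
= 2.9 * 0.347 = 1.0063 m^3/s
Mass flow = volumetric * density
= 1.0063 * 2203 = 2216.8789 kg/s
Convert to t/h: multiply by 3.6
Capacity = 2216.8789 * 3.6
= 7980.764 t/h


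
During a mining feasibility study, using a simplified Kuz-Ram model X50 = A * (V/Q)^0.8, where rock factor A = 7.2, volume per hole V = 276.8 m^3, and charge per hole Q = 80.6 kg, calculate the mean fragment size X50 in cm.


Compute V/Q:
V/Q = 276.8 / 80.6 = 3.434243176
Raise to the power 0.8:
(V/Q)^0.8 = 3.434243176^0.8 = 2.683272843
Multiply by A:
X50 = 7.2 * 2.683272843
= 19.3196 cm

19.3196 cm


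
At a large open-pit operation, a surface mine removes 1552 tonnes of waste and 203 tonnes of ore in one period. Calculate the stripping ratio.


Stripping ratio = waste tonnage / ore tonnage
= 1552 / 203
= 7.6453

7.6453


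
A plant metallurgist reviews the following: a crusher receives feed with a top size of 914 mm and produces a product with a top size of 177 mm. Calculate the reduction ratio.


Reduction ratio = feed size / product size
= 914 / 177
= 5.1638

5.1638


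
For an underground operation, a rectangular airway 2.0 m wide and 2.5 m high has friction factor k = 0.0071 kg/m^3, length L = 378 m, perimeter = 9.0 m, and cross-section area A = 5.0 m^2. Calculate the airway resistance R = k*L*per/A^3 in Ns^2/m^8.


Compute the numerator:
k * L * per = 0.0071 * 378 * 9.0
= 24.1542
Compute the denominator:
A^3 = 5.0^3 = 125
Resistance:
R = 24.1542 / 125
= 0.1932 Ns^2/m^8

0.1932 Ns^2/m^8


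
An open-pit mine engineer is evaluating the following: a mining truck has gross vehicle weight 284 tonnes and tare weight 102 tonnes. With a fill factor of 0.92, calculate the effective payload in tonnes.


167.44 tonnes

Maximum payload = gross - tare
= 284 - 102 = 182 tonnes
Effective payload = max payload * fill factor
= 182 * 0.92
= 167.44 tonnes


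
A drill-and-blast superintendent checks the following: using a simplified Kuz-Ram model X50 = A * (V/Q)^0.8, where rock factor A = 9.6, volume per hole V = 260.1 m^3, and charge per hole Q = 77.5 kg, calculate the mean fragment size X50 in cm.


Compute V/Q:
V/Q = 260.1 / 77.5 = 3.356129032
Raise to the power 0.8:
(V/Q)^0.8 = 3.356129032^0.8 = 2.634334501
Multiply by A:
X50 = 9.6 * 2.634334501
= 25.2896 cm

25.2896 cm


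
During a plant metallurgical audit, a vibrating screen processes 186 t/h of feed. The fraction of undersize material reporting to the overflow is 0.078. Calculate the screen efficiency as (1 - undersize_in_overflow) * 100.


92.2%

Screen efficiency = (1 - fraction of undersize in overflow) * 100
= (1 - 0.078) * 100
= 0.922 * 100
= 92.2%


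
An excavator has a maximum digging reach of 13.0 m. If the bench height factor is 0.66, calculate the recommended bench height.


Bench height = reach * factor
= 13.0 * 0.66
= 8.58 m

8.58 m


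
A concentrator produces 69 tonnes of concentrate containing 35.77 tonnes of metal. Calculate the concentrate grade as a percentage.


51.8406%

Grade = (metal in concentrate / concentrate mass) * 100
= (35.77 / 69) * 100
= 0.5184057971 * 100
= 51.8406%


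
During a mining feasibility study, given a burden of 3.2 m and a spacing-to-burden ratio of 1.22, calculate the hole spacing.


3.904 m

Spacing = burden * ratio
= 3.2 * 1.22
= 3.904 m


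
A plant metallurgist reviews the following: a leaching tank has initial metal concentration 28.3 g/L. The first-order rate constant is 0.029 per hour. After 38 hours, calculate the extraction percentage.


66.7794%

Compute the exponent:
-k * t = -0.029 * 38 = -1.102
Remaining concentration:
C = 28.3 * exp(-1.102)
= 28.3 * 0.3322060068
= 9.401429993 g/L
Extracted = 28.3 - 9.401429993 = 18.89857001 g/L
Extraction % = 18.89857001 / 28.3 * 100
= 66.7794%


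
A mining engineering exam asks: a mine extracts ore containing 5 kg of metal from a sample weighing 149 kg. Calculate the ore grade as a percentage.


3.3557%

Ore grade = (metal mass / ore mass) * 100
= (5 / 149) * 100
= 0.03355704698 * 100
= 3.3557%


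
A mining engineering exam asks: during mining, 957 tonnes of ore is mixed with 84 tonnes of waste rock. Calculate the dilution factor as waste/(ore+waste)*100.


Total material = ore + waste
= 957 + 84 = 1041 tonnes
Dilution = waste / total * 100
= 84 / 1041 * 100
= 0.08069164265 * 100
= 8.0692%

8.0692%


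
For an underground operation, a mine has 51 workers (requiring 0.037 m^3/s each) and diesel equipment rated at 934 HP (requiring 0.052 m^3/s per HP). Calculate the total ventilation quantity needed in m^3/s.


Airflow for workers:
Q_people = 51 * 0.037 = 1.887 m^3/s
Airflow for diesel equipment:
Q_diesel = 934 * 0.052 = 48.568 m^3/s
Total ventilation:
Q_total = 1.887 + 48.568
= 50.455 m^3/s

50.455 m^3/s


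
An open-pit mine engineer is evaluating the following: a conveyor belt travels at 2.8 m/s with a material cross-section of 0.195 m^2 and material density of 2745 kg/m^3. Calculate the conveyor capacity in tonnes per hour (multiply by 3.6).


5395.572 t/h

Volumetric flow = speed * area
= 2.8 * 0.195 = 0.546 m^3/s
Mass flow = volumetric * density
= 0.546 * 2745 = 1498.77 kg/s
Convert to t/h: multiply by 3.6
Capacity = 1498.77 * 3.6
= 5395.572 t/h


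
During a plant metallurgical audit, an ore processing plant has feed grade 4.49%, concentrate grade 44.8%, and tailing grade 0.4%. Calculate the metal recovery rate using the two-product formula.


91.912%

Using the two-product formula:
R = 100 * c * (f - t) / (f * (c - t))
Numerator = 100 * 44.8 * (4.49 - 0.4)
= 100 * 44.8 * 4.09
= 18323.2
Denominator = 4.49 * (44.8 - 0.4)
= 4.49 * 44.4
= 199.356
R = 18323.2 / 199.356
= 91.912%


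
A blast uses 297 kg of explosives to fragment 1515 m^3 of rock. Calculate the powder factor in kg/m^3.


Powder factor = explosive mass / rock volume
= 297 / 1515
= 0.196 kg/m^3

0.196 kg/m^3


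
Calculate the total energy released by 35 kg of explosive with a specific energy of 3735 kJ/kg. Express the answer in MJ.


130.725 MJ

Energy = mass * specific_energy / 1000
= 35 * 3735 / 1000
= 130725 / 1000
= 130.725 MJ


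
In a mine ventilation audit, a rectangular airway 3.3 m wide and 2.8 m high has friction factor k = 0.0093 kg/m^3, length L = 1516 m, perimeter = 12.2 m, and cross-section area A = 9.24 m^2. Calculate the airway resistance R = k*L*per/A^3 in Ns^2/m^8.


0.218 Ns^2/m^8

Compute the numerator:
k * L * per = 0.0093 * 1516 * 12.2
= 172.00536
Compute the denominator:
A^3 = 9.24^3 = 788.889024
Resistance:
R = 172.00536 / 788.889024
= 0.218 Ns^2/m^8


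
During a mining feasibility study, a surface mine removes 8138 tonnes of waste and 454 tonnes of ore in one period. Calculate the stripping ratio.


17.9251

Stripping ratio = waste tonnage / ore tonnage
= 8138 / 454
= 17.9251


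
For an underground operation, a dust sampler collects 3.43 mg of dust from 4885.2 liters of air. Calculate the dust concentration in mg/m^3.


0.7021 mg/m^3

Convert liters to m^3: 1 m^3 = 1000 L
Concentration = mass / volume * 1000
= 3.43 / 4885.2 * 1000
= 0.0007021206911 * 1000
= 0.7021 mg/m^3


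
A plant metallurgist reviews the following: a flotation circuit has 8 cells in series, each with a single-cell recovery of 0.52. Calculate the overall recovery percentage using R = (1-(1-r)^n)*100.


Complement of single-cell recovery:
1 - r = 1 - 0.52 = 0.48
Raise to power n:
(1 - r)^8 = 0.48^8 = 0.002817928043
Overall recovery:
R = (1 - 0.002817928043) * 100
= 99.7182%

99.7182%


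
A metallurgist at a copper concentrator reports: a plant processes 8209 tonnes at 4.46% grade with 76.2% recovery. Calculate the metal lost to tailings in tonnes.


Total metal in feed:
= 8209 * 4.46 / 100 = 366.1214 tonnes
Metal recovered:
= 366.1214 * 76.2 / 100 = 278.9845068 tonnes
Metal lost to tailings:
= 366.1214 - 278.9845068
= 87.1369 tonnes

87.1369 tonnes


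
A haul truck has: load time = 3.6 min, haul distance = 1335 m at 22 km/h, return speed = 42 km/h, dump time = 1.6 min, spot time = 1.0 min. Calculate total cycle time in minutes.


Convert haul speed to m/min: 22 * 1000/60 = 366.6666667 m/min
Haul time = 1335 / 366.6666667 = 3.640909091 min
Convert return speed to m/min: 42 * 1000/60 = 700 m/min
Return time = 1335 / 700 = 1.907142857 min
Total cycle time:
= 3.6 + 3.640909091 + 1.6 + 1.907142857 + 1.0
= 11.7481 min

11.7481 min


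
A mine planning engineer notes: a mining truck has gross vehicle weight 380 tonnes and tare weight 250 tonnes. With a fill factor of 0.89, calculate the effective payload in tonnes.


115.7 tonnes

Maximum payload = gross - tare
= 380 - 250 = 130 tonnes
Effective payload = max payload * fill factor
= 130 * 0.89
= 115.7 tonnes


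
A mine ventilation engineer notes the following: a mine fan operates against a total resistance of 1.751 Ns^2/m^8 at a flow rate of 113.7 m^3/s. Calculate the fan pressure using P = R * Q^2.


22636.3852 Pa

Compute Q^2:
Q^2 = 113.7^2 = 12927.69
Compute pressure:
P = R * Q^2 = 1.751 * 12927.69
= 22636.3852 Pa


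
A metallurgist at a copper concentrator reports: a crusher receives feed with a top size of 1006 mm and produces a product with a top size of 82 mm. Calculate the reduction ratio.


12.2683

Reduction ratio = feed size / product size
= 1006 / 82
= 12.2683


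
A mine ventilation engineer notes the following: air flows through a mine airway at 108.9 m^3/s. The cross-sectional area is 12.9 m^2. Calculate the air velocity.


8.4419 m/s

Velocity = flow rate / cross-sectional area
= 108.9 / 12.9
= 8.4419 m/s


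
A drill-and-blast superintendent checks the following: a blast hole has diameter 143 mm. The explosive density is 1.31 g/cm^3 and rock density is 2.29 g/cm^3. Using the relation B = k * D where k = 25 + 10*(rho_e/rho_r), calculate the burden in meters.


First, compute k:
rho_e / rho_r = 1.31 / 2.29 = 0.5720524017
k = 25 + 10 * 0.5720524017 = 30.72052402
Then, compute burden:
B = k * D / 1000 = 30.72052402 * 143 / 1000
= 4393.034934 / 1000
= 4.393 m

4.393 m


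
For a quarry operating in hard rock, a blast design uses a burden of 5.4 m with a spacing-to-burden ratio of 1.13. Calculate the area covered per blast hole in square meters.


First, find the spacing:
Spacing = burden * ratio = 5.4 * 1.13
= 6.102 m
Then, calculate the area:
Area = burden * spacing = 5.4 * 6.102
= 32.9508 m^2

32.9508 m^2


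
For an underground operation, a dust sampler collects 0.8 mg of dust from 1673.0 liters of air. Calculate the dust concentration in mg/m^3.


0.4782 mg/m^3

Convert liters to m^3: 1 m^3 = 1000 L
Concentration = mass / volume * 1000
= 0.8 / 1673.0 * 1000
= 0.000478182905 * 1000
= 0.4782 mg/m^3


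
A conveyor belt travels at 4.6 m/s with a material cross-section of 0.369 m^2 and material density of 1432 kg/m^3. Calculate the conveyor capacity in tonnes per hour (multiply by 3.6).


8750.4365 t/h

Volumetric flow = speed * area
= 4.6 * 0.369 = 1.6974 m^3/s
Mass flow = volumetric * density
= 1.6974 * 1432 = 2430.6768 kg/s
Convert to t/h: multiply by 3.6
Capacity = 2430.6768 * 3.6
= 8750.4365 t/h


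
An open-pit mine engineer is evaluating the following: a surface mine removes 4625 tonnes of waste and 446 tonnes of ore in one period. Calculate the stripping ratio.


10.37

Stripping ratio = waste tonnage / ore tonnage
= 4625 / 446
= 10.37
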